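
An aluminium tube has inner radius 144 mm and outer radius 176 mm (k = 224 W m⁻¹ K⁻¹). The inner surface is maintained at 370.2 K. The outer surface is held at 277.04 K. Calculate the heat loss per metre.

Q' = 653 kW/m

Q' = 2πk·ΔT/ln(r₂/r₁) = 2π × 224 × 93.16 / ln(0.176/0.144) = 6.53×10^5 W/m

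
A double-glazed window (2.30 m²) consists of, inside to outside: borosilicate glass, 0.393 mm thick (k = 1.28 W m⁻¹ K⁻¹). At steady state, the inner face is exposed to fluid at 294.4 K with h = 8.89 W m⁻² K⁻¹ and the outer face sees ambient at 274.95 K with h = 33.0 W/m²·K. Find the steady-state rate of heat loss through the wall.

Q = 313 W

Treat each layer as a resistance in series:
  R_conv,in = 1/(hA) = 1/(8.89·2.30) = 0.04891 K/W
  R_borosilicate glass = L/(kA) = 3.93×10^-4/(1.28·2.30) = 1.335×10^-4 K/W
  R_conv,out = 1/(hA) = 1/(33.0·2.30) = 0.01318 K/W
ΣR = 0.04891 + 1.335×10^-4 + 0.01318 = 0.06222 K/W
Q = ΔT/ΣR = (294.4 K − 274.95 K)/0.06222 = 313 W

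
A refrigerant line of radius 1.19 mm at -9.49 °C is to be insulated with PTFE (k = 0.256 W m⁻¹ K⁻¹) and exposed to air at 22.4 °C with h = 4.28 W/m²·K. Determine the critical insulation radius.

r_cr = 5.98 cm

For a cylinder, r_cr = k_ins/h = 0.256/4.28 = 0.0598 m = 5.98 cm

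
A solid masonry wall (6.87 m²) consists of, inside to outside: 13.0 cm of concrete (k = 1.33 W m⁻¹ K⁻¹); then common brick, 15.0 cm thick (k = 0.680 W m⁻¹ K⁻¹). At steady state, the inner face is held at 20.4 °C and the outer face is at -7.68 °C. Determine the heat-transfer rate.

Q = 606 W

Series thermal resistances, inner to outer:
  R_concrete = L/(kA) = 0.130/(1.33·6.87) = 0.01423 K/W
  R_common brick = L/(kA) = 0.150/(0.680·6.87) = 0.03211 K/W
ΣR = 0.01423 + 0.03211 = 0.04634 K/W
Q = ΔT/ΣR = (20.4 °C − -7.68 °C)/0.04634 = 606 W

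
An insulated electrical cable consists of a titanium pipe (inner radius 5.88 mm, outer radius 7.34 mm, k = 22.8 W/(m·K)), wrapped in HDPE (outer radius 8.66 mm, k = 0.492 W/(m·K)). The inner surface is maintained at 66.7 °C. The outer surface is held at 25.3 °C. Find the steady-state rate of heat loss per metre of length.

Resistance network (inner→outer):
  R'_titanium = ln(0.00734/0.00588)/(2πk) = 0.2218/(2π·22.8) = 0.001548 m·K/W
  R'_HDPE = ln(0.00866/0.00734)/(2πk) = 0.1654/(2π·0.492) = 0.05350 m·K/W
ΣR = 0.001548 + 0.05350 = 0.05505 m·K/W
Q' = ΔT/ΣR = (66.7 °C − 25.3 °C)/0.05505 = 752 W/m

Q' = 752 W/m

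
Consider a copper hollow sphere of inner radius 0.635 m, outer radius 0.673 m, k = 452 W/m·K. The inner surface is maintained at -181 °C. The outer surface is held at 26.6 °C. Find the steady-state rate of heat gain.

Q = 4πk·ΔT/(1/r₁ − 1/r₂) = 4π × 452 × 207.6 / (1/0.635 − 1/0.673) = 1.33×10^7 W

Q = 1.33×10^7 W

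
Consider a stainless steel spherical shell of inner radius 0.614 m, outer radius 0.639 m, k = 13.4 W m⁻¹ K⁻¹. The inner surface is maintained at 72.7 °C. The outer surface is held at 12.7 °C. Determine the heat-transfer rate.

Q = 4πk·ΔT/(1/r₁ − 1/r₂) = 4π × 13.4 × 60 / (1/0.614 − 1/0.639) = 1.59×10^5 W

Q = 159 kW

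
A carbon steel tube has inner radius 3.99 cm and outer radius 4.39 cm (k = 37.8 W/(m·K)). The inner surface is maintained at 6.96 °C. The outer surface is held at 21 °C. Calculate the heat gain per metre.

Q' = 2πk·ΔT/ln(r₂/r₁) = 2π × 37.8 × 14.04 / ln(0.0439/0.0399) = 34900 W/m

Q' = 34900 W/m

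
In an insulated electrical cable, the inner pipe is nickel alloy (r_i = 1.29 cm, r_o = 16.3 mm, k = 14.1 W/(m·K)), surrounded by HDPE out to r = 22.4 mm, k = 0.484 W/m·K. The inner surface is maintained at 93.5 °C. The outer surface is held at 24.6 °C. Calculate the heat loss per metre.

Q' = 643 W/m

Resistance network (inner→outer):
  R'_nickel alloy = ln(0.0163/0.0129)/(2πk) = 0.2339/(2π·14.1) = 0.002641 m·K/W
  R'_HDPE = ln(0.0224/0.0163)/(2πk) = 0.3179/(2π·0.484) = 0.1045 m·K/W
ΣR = 0.002641 + 0.1045 = 0.1071 m·K/W
Q' = ΔT/ΣR = (93.5 °C − 24.6 °C)/0.1071 = 643 W/m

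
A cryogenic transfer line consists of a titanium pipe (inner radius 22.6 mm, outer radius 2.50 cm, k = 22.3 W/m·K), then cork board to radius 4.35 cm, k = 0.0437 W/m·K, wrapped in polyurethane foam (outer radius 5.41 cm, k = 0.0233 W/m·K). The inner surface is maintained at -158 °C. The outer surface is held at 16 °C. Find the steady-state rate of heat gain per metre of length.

Resistance network (inner→outer):
  R'_titanium = ln(0.0250/0.0226)/(2πk) = 0.1009/(2π·22.3) = 7.203×10^-4 m·K/W
  R'_cork board = ln(0.0435/0.0250)/(2πk) = 0.5539/(2π·0.0437) = 2.017 m·K/W
  R'_polyurethane foam = ln(0.0541/0.0435)/(2πk) = 0.2181/(2π·0.0233) = 1.490 m·K/W
ΣR = 7.203×10^-4 + 2.017 + 1.490 = 3.508 m·K/W
Q' = ΔT/ΣR = (-158 °C − 16 °C)/3.508 = -49.6 W/m
(Negative Q' ⇒ heat flows inward; heat gain = 49.6 W/m.)

Q' = 49.6 W/m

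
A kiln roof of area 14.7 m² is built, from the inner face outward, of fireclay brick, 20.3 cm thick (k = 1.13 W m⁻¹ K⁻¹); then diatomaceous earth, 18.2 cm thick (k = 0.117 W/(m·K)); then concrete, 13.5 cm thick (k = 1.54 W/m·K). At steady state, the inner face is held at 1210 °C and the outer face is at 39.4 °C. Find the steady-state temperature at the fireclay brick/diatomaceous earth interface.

Treat each layer as a resistance in series:
  R_fireclay brick = L/(kA) = 0.203/(1.13·14.7) = 0.01222 K/W
  R_diatomaceous earth = L/(kA) = 0.182/(0.117·14.7) = 0.1058 K/W
  R_concrete = L/(kA) = 0.135/(1.54·14.7) = 0.005963 K/W
ΣR = 0.01222 + 0.1058 + 0.005963 = 0.1240 K/W
Q = ΔT/ΣR = (1210 °C − 39.4 °C)/0.1240 = 9440 W
From the inner boundary to the fireclay brick/diatomaceous earth interface, ΣR_partial = 0.01222 K/W.
T_interface = T_in − Q·ΣR_partial = 1210 °C − (9440)(0.01222) = 1095 °C

T = 1095 °C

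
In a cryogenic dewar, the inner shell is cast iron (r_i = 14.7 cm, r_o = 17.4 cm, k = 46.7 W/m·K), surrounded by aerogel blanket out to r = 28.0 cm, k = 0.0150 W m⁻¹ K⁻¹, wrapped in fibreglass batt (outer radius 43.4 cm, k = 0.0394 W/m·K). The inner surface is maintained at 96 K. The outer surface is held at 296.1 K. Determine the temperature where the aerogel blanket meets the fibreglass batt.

T = 259.8 K

Series thermal resistances, inner to outer:
  R_cast iron = (1/0.147 − 1/0.174)/(4πk) = 1.056/(4π·46.7) = 0.001799 K/W
  R_aerogel blanket = (1/0.174 − 1/0.280)/(4πk) = 2.176/(4π·0.0150) = 11.54 K/W
  R_fibreglass batt = (1/0.280 − 1/0.434)/(4πk) = 1.267/(4π·0.0394) = 2.560 K/W
ΣR = 0.001799 + 11.54 + 2.560 = 14.10 K/W
Q = ΔT/ΣR = (96 K − 296.1 K)/14.10 = -14.19 W
From the inner boundary to the aerogel blanket/fibreglass batt interface, ΣR_partial = 11.54 K/W.
T_interface = T_in − Q·ΣR_partial = 96 K − (-14.19)(11.54) = 259.8 K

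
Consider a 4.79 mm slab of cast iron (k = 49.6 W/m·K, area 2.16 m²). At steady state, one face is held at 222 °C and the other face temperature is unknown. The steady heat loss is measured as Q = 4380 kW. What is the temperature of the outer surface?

Series resistances:
  R_cast iron = L/(kA) = 0.00479/(49.6·2.16) = 4.471×10^-5 K/W
ΣR = 4.471×10^-5 K/W
ΔT = Q·ΣR = 4.38×10^6 × 4.471×10^-5 = 195.8 K
Heat flows outward, so T_out = T_in − ΔT = 222 − 195.8 = 26.2 °C

T_out = 26.2 °C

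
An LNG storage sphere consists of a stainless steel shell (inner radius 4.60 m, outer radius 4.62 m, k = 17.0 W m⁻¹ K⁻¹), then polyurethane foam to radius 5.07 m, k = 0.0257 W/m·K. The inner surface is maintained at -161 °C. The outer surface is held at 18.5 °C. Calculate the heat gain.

Q = 3.02 kW

Resistance network (inner→outer):
  R_stainless steel = (1/4.60 − 1/4.62)/(4πk) = 9.411×10^-4/(4π·17.0) = 4.405×10^-6 K/W
  R_polyurethane foam = (1/4.62 − 1/5.07)/(4πk) = 0.01921/(4π·0.0257) = 0.05949 K/W
ΣR = 4.405×10^-6 + 0.05949 = 0.05949 K/W
Q = ΔT/ΣR = (-161 °C − 18.5 °C)/0.05949 = -3020 W
(Negative Q ⇒ heat flows inward; heat gain = 3020 W.)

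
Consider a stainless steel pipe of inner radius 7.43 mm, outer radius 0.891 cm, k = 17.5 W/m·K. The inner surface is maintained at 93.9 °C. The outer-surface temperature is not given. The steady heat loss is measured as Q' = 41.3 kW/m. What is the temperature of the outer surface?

T_out = 25.7 °C

Series resistances:
  R'_stainless steel = ln(0.00891/0.00743)/(2πk) = 0.1816/(2π·17.5) = 0.001652 m·K/W
ΣR = 0.001652 m·K/W
ΔT = Q'·ΣR = 41300 × 0.001652 = 68.23 K
Heat flows outward, so T_out = T_in − ΔT = 93.9 − 68.23 = 25.7 °C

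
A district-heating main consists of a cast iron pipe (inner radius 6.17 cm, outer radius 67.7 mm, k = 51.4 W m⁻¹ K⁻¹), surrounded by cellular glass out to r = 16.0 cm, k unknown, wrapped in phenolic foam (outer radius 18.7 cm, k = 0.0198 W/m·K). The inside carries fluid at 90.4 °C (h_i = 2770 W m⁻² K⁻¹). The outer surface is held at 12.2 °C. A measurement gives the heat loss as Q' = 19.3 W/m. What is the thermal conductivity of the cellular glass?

k = 0.0489 W/m·K

ΣR = ΔT/Q' = |90.4 − 12.2|/19.3 = 4.052 m·K/W
Known resistances:
  R'_conv,in = 1/(2πr h) = 1/(2π·0.0617·2770) = 9.312×10^-4 m·K/W
  R'_cast iron = ln(0.0677/0.0617)/(2πk) = 0.09280/(2π·51.4) = 2.874×10^-4 m·K/W
  R'_phenolic foam = ln(0.187/0.160)/(2πk) = 0.1559/(2π·0.0198) = 1.253 m·K/W
R_cellular glass = ΣR − ΣR_known = 4.052 − 1.254 = 2.798 m·K/W
ln(r₂/r₁)/(2πk) = 2.798 ⇒ k = 0.8601/(2π·2.798) = 0.0489 W/m·K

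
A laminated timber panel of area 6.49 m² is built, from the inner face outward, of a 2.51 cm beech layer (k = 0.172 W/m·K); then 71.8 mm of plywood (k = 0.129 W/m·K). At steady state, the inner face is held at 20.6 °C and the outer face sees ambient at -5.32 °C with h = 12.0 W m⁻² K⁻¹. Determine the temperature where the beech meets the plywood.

T = 15.8 °C

Treat each layer as a resistance in series:
  R_beech = L/(kA) = 0.0251/(0.172·6.49) = 0.02249 K/W
  R_plywood = L/(kA) = 0.0718/(0.129·6.49) = 0.08576 K/W
  R_conv,out = 1/(hA) = 1/(12.0·6.49) = 0.01284 K/W
ΣR = 0.02249 + 0.08576 + 0.01284 = 0.1211 K/W
Q = ΔT/ΣR = (20.6 °C − -5.32 °C)/0.1211 = 214.0 W
From the inner boundary to the beech/plywood interface, ΣR_partial = 0.02249 K/W.
T_interface = T_in − Q·ΣR_partial = 20.6 °C − (214.0)(0.02249) = 15.8 °C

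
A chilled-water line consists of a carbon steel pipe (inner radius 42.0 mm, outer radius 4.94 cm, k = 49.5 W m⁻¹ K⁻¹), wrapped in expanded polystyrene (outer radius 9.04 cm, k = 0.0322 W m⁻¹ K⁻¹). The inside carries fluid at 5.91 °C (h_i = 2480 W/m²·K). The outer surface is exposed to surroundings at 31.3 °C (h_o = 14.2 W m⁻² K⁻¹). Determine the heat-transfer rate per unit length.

Treat each layer as a resistance in series:
  R'_conv,in = 1/(2πr h) = 1/(2π·0.0420·2480) = 0.001528 m·K/W
  R'_carbon steel = ln(0.0494/0.0420)/(2πk) = 0.1623/(2π·49.5) = 5.218×10^-4 m·K/W
  R'_expanded polystyrene = ln(0.0904/0.0494)/(2πk) = 0.6043/(2π·0.0322) = 2.987 m·K/W
  R'_conv,out = 1/(2πr h) = 1/(2π·0.0904·14.2) = 0.1240 m·K/W
ΣR = 0.001528 + 5.218×10^-4 + 2.987 + 0.1240 = 3.113 m·K/W
Q' = ΔT/ΣR = (5.91 °C − 31.3 °C)/3.113 = -8.16 W/m
(Negative Q' ⇒ heat flows inward; heat gain = 8.16 W/m.)

Q' = 8.16 W/m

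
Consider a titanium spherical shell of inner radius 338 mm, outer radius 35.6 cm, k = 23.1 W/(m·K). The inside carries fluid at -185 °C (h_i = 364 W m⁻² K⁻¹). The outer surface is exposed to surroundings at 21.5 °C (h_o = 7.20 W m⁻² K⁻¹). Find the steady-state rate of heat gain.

Series thermal resistances, inner to outer:
  R_conv,in = 1/(4πr²h) = 1/(4π·0.338²·364) = 0.001914 K/W
  R_titanium = (1/0.338 − 1/0.356)/(4πk) = 0.1496/(4π·23.1) = 5.153×10^-4 K/W
  R_conv,out = 1/(4πr²h) = 1/(4π·0.356²·7.20) = 0.08721 K/W
ΣR = 0.001914 + 5.153×10^-4 + 0.08721 = 0.08964 K/W
Q = ΔT/ΣR = (-185 °C − 21.5 °C)/0.08964 = -2300 W
(Negative Q ⇒ heat flows inward; heat gain = 2300 W.)

Q = 2.30 kW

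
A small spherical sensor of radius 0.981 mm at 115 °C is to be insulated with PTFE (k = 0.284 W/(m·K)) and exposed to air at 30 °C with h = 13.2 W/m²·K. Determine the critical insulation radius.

For a sphere, r_cr = 2k_ins/h = 2·0.284/13.2 = 0.0430 m = 4.30 cm

r_cr = 4.30 cm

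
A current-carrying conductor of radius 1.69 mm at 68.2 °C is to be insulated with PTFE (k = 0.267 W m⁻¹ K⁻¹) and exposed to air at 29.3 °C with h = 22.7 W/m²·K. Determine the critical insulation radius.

r_cr = 1.18 cm

For a cylinder, r_cr = k_ins/h = 0.267/22.7 = 0.0118 m = 1.18 cm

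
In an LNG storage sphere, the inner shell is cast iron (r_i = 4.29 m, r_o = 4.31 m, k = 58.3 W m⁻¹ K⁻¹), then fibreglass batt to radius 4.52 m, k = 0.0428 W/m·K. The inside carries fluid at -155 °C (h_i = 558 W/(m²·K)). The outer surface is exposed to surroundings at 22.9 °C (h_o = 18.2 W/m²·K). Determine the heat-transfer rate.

Q = 8.78 kW

Series thermal resistances, inner to outer:
  R_conv,in = 1/(4πr²h) = 1/(4π·4.29²·558) = 7.749×10^-6 K/W
  R_cast iron = (1/4.29 − 1/4.31)/(4πk) = 0.001082/(4π·58.3) = 1.476×10^-6 K/W
  R_fibreglass batt = (1/4.31 − 1/4.52)/(4πk) = 0.01078/(4π·0.0428) = 0.02004 K/W
  R_conv,out = 1/(4πr²h) = 1/(4π·4.52²·18.2) = 2.140×10^-4 K/W
ΣR = 7.749×10^-6 + 1.476×10^-6 + 0.02004 + 2.140×10^-4 = 0.02026 K/W
Q = ΔT/ΣR = (-155 °C − 22.9 °C)/0.02026 = -8780 W
(Negative Q ⇒ heat flows inward; heat gain = 8780 W.)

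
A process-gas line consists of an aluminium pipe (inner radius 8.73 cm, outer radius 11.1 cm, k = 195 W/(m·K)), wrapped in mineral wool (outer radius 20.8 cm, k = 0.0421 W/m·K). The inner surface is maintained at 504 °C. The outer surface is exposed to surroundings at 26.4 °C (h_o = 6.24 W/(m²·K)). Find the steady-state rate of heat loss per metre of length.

Q' = 191 W/m

Resistance network (inner→outer):
  R'_aluminium = ln(0.111/0.0873)/(2πk) = 0.2402/(2π·195) = 1.960×10^-4 m·K/W
  R'_mineral wool = ln(0.208/0.111)/(2πk) = 0.6280/(2π·0.0421) = 2.374 m·K/W
  R'_conv,out = 1/(2πr h) = 1/(2π·0.208·6.24) = 0.1226 m·K/W
ΣR = 1.960×10^-4 + 2.374 + 0.1226 = 2.497 m·K/W
Q' = ΔT/ΣR = (504 °C − 26.4 °C)/2.497 = 191 W/m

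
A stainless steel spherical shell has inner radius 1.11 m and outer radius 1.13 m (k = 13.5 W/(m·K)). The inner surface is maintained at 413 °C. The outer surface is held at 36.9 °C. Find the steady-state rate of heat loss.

Q = 4πk·ΔT/(1/r₁ − 1/r₂) = 4π × 13.5 × 376.1 / (1/1.11 − 1/1.13) = 4.00×10^6 W

Q = 4000 kW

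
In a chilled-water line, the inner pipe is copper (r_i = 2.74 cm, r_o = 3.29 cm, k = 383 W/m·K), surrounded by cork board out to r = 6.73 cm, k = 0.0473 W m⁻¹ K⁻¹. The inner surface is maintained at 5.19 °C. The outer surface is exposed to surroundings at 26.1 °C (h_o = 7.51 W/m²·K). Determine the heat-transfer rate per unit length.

Resistance network (inner→outer):
  R'_copper = ln(0.0329/0.0274)/(2πk) = 0.1829/(2π·383) = 7.602×10^-5 m·K/W
  R'_cork board = ln(0.0673/0.0329)/(2πk) = 0.7157/(2π·0.0473) = 2.408 m·K/W
  R'_conv,out = 1/(2πr h) = 1/(2π·0.0673·7.51) = 0.3149 m·K/W
ΣR = 7.602×10^-5 + 2.408 + 0.3149 = 2.723 m·K/W
Q' = ΔT/ΣR = (5.19 °C − 26.1 °C)/2.723 = -7.68 W/m
(Negative Q' ⇒ heat flows inward; heat gain = 7.68 W/m.)

Q' = 7.68 W/m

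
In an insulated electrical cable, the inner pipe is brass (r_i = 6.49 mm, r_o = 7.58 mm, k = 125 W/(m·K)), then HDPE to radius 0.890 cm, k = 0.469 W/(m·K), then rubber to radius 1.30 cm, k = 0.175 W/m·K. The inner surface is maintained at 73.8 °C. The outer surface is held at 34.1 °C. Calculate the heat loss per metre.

Q' = 99.4 W/m

Resistance network (inner→outer):
  R'_brass = ln(0.00758/0.00649)/(2πk) = 0.1553/(2π·125) = 1.977×10^-4 m·K/W
  R'_HDPE = ln(0.00890/0.00758)/(2πk) = 0.1605/(2π·0.469) = 0.05448 m·K/W
  R'_rubber = ln(0.0130/0.00890)/(2πk) = 0.3789/(2π·0.175) = 0.3446 m·K/W
ΣR = 1.977×10^-4 + 0.05448 + 0.3446 = 0.3993 m·K/W
Q' = ΔT/ΣR = (73.8 °C − 34.1 °C)/0.3993 = 99.4 W/m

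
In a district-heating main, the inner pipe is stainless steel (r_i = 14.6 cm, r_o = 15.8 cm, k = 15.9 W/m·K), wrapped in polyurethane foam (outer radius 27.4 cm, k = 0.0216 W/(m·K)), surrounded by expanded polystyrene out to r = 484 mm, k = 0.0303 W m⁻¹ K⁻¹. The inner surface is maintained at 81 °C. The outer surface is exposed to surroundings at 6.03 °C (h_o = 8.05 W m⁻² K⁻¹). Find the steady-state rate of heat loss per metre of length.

Q' = 10.6 W/m

Treat each layer as a resistance in series:
  R'_stainless steel = ln(0.158/0.146)/(2πk) = 0.07899/(2π·15.9) = 7.907×10^-4 m·K/W
  R'_polyurethane foam = ln(0.274/0.158)/(2πk) = 0.5505/(2π·0.0216) = 4.056 m·K/W
  R'_expanded polystyrene = ln(0.484/0.274)/(2πk) = 0.5690/(2π·0.0303) = 2.989 m·K/W
  R'_conv,out = 1/(2πr h) = 1/(2π·0.484·8.05) = 0.04085 m·K/W
ΣR = 7.907×10^-4 + 4.056 + 2.989 + 0.04085 = 7.087 m·K/W
Q' = ΔT/ΣR = (81 °C − 6.03 °C)/7.087 = 10.6 W/m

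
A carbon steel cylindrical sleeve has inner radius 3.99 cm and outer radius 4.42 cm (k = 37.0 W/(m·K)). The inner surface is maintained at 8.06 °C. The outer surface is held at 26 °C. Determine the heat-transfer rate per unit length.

Q' = 40.7 kW/m

Q' = 2πk·ΔT/ln(r₂/r₁) = 2π × 37.0 × 17.94 / ln(0.0442/0.0399) = 40700 W/m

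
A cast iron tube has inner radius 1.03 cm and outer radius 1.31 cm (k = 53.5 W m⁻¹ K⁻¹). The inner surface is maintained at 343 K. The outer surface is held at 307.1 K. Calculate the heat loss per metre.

Q' = 2πk·ΔT/ln(r₂/r₁) = 2π × 53.5 × 35.9 / ln(0.0131/0.0103) = 50200 W/m

Q' = 50.2 kW/m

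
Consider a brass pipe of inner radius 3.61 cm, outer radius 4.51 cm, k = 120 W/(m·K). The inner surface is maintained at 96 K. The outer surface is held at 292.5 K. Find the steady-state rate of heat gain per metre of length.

Q' = 2πk·ΔT/ln(r₂/r₁) = 2π × 120 × 196.5 / ln(0.0451/0.0361) = 6.66×10^5 W/m

Q' = 6.66×10^5 W/m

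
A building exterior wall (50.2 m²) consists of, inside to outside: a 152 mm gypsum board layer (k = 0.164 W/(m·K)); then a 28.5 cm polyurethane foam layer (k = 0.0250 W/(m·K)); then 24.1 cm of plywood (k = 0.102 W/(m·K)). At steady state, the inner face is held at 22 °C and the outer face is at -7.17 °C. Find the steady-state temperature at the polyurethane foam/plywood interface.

T = -2.48 °C

Treat each layer as a resistance in series:
  R_gypsum board = L/(kA) = 0.152/(0.164·50.2) = 0.01846 K/W
  R_polyurethane foam = L/(kA) = 0.285/(0.0250·50.2) = 0.2271 K/W
  R_plywood = L/(kA) = 0.241/(0.102·50.2) = 0.04707 K/W
ΣR = 0.01846 + 0.2271 + 0.04707 = 0.2926 K/W
Q = ΔT/ΣR = (22 °C − -7.17 °C)/0.2926 = 99.69 W
From the inner boundary to the polyurethane foam/plywood interface, ΣR_partial = 0.2456 K/W.
T_interface = T_in − Q·ΣR_partial = 22 °C − (99.69)(0.2456) = -2.48 °C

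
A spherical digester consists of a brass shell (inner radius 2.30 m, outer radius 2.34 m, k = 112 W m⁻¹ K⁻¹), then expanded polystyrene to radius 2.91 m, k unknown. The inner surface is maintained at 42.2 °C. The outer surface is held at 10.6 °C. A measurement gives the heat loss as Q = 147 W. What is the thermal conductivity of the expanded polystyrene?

k = 0.0310 W/m·K

ΣR = ΔT/Q = |42.2 − 10.6|/147 = 0.2150 K/W
Known resistances:
  R_brass = (1/2.30 − 1/2.34)/(4πk) = 0.007432/(4π·112) = 5.281×10^-6 K/W
R_expanded polystyrene = ΣR − ΣR_known = 0.2150 − 5.281×10^-6 = 0.2150 K/W
(1/r₁−1/r₂)/(4πk) = 0.2150 ⇒ k = 0.08371/(4π·0.2150) = 0.0310 W/m·K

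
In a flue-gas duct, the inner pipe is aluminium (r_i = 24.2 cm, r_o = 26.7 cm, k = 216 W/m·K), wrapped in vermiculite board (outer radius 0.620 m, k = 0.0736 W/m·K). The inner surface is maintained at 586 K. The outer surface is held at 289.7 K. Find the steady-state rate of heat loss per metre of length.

Q' = 163 W/m

Resistance network (inner→outer):
  R'_aluminium = ln(0.267/0.242)/(2πk) = 0.09831/(2π·216) = 7.244×10^-5 m·K/W
  R'_vermiculite board = ln(0.620/0.267)/(2πk) = 0.8425/(2π·0.0736) = 1.822 m·K/W
ΣR = 7.244×10^-5 + 1.822 = 1.822 m·K/W
Q' = ΔT/ΣR = (586 K − 289.7 K)/1.822 = 163 W/m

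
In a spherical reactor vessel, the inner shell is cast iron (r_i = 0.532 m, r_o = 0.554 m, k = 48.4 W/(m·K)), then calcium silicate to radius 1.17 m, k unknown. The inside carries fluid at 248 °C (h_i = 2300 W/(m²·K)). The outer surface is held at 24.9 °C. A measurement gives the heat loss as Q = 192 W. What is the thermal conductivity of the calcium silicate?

ΣR = ΔT/Q = |248 − 24.9|/192 = 1.162 K/W
Known resistances:
  R_conv,in = 1/(4πr²h) = 1/(4π·0.532²·2300) = 1.222×10^-4 K/W
  R_cast iron = (1/0.532 − 1/0.554)/(4πk) = 0.07465/(4π·48.4) = 1.227×10^-4 K/W
R_calcium silicate = ΣR − ΣR_known = 1.162 − 2.449×10^-4 = 1.162 K/W
(1/r₁−1/r₂)/(4πk) = 1.162 ⇒ k = 0.9504/(4π·1.162) = 0.0651 W/m·K

k = 0.0651 W/m·K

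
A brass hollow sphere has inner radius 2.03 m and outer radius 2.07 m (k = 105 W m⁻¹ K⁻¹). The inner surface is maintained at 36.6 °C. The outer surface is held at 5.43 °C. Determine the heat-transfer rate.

Q = 4.32×10^6 W

Q = 4πk·ΔT/(1/r₁ − 1/r₂) = 4π × 105 × 31.17 / (1/2.03 − 1/2.07) = 4.32×10^6 W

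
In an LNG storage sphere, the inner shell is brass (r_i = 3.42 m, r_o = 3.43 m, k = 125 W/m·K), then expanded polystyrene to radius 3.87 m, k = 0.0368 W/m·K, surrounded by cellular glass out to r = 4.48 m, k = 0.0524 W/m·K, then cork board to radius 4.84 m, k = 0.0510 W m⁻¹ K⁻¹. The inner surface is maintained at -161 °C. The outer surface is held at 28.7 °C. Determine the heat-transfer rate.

Treat each layer as a resistance in series:
  R_brass = (1/3.42 − 1/3.43)/(4πk) = 8.525×10^-4/(4π·125) = 5.427×10^-7 K/W
  R_expanded polystyrene = (1/3.43 − 1/3.87)/(4πk) = 0.03315/(4π·0.0368) = 0.07168 K/W
  R_cellular glass = (1/3.87 − 1/4.48)/(4πk) = 0.03518/(4π·0.0524) = 0.05343 K/W
  R_cork board = (1/4.48 − 1/4.84)/(4πk) = 0.01660/(4π·0.0510) = 0.02591 K/W
ΣR = 5.427×10^-7 + 0.07168 + 0.05343 + 0.02591 = 0.1510 K/W
Q = ΔT/ΣR = (-161 °C − 28.7 °C)/0.1510 = -1260 W
(Negative Q ⇒ heat flows inward; heat gain = 1260 W.)

Q = 1260 W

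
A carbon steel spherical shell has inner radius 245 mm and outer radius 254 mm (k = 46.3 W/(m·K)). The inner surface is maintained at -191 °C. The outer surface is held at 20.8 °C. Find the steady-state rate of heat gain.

Q = 852 kW

Q = 4πk·ΔT/(1/r₁ − 1/r₂) = 4π × 46.3 × 211.8 / (1/0.245 − 1/0.254) = 8.52×10^5 W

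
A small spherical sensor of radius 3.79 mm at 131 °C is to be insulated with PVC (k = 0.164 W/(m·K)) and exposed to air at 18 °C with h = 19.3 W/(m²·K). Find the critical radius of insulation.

r_cr = 1.70 cm

For a sphere, r_cr = 2k_ins/h = 2·0.164/19.3 = 0.0170 m = 1.70 cm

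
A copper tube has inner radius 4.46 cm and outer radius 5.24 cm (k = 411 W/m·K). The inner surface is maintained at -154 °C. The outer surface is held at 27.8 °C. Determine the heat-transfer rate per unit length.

Q' = 2πk·ΔT/ln(r₂/r₁) = 2π × 411 × 181.8 / ln(0.0524/0.0446) = 2.91×10^6 W/m

Q' = 2.91×10^6 W/m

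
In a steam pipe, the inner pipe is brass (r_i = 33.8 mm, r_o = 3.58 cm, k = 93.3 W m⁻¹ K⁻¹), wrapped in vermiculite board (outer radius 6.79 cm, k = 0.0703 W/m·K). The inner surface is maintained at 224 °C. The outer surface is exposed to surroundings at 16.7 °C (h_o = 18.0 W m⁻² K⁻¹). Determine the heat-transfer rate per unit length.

Q' = 131 W/m

Resistance network (inner→outer):
  R'_brass = ln(0.0358/0.0338)/(2πk) = 0.05749/(2π·93.3) = 9.806×10^-5 m·K/W
  R'_vermiculite board = ln(0.0679/0.0358)/(2πk) = 0.6401/(2π·0.0703) = 1.449 m·K/W
  R'_conv,out = 1/(2πr h) = 1/(2π·0.0679·18.0) = 0.1302 m·K/W
ΣR = 9.806×10^-5 + 1.449 + 0.1302 = 1.579 m·K/W
Q' = ΔT/ΣR = (224 °C − 16.7 °C)/1.579 = 131 W/m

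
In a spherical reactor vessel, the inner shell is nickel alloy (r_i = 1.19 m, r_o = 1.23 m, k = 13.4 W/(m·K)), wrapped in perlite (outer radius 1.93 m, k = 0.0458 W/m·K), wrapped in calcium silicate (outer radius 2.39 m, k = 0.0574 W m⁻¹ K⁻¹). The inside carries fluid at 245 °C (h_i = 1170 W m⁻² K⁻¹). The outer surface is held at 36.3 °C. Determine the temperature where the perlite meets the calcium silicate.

Resistance network (inner→outer):
  R_conv,in = 1/(4πr²h) = 1/(4π·1.19²·1170) = 4.803×10^-5 K/W
  R_nickel alloy = (1/1.19 − 1/1.23)/(4πk) = 0.02733/(4π·13.4) = 1.623×10^-4 K/W
  R_perlite = (1/1.23 − 1/1.93)/(4πk) = 0.2949/(4π·0.0458) = 0.5123 K/W
  R_calcium silicate = (1/1.93 − 1/2.39)/(4πk) = 0.09972/(4π·0.0574) = 0.1383 K/W
ΣR = 4.803×10^-5 + 1.623×10^-4 + 0.5123 + 0.1383 = 0.6508 K/W
Q = ΔT/ΣR = (245 °C − 36.3 °C)/0.6508 = 320.7 W
From the inner boundary to the perlite/calcium silicate interface, ΣR_partial = 0.5125 K/W.
T_interface = T_in − Q·ΣR_partial = 245 °C − (320.7)(0.5125) = 80.6 °C

T = 80.6 °C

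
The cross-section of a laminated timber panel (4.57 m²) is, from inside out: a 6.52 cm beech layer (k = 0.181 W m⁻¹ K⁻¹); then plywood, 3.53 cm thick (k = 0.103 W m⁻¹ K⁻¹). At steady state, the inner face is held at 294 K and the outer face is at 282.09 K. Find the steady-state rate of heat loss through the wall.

Series thermal resistances, inner to outer:
  R_beech = L/(kA) = 0.0652/(0.181·4.57) = 0.07882 K/W
  R_plywood = L/(kA) = 0.0353/(0.103·4.57) = 0.07499 K/W
ΣR = 0.07882 + 0.07499 = 0.1538 K/W
Q = ΔT/ΣR = (294 K − 282.09 K)/0.1538 = 77.4 W

Q = 77.4 W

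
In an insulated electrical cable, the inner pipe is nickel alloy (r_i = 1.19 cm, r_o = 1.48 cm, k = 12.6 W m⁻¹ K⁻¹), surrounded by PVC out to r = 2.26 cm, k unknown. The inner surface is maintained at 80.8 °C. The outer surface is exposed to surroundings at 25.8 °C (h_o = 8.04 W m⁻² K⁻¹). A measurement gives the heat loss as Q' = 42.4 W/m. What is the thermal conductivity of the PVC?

k = 0.161 W/m·K

ΣR = ΔT/Q' = |80.8 − 25.8|/42.4 = 1.297 m·K/W
Known resistances:
  R'_nickel alloy = ln(0.0148/0.0119)/(2πk) = 0.2181/(2π·12.6) = 0.002755 m·K/W
  R'_conv,out = 1/(2πr h) = 1/(2π·0.0226·8.04) = 0.8759 m·K/W
R_PVC = ΣR − ΣR_known = 1.297 − 0.8787 = 0.4183 m·K/W
ln(r₂/r₁)/(2πk) = 0.4183 ⇒ k = 0.4233/(2π·0.4183) = 0.161 W/m·K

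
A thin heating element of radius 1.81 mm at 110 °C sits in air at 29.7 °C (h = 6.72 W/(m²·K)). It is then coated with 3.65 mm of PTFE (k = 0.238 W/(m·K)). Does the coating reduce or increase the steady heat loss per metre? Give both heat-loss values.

Critical radius for a cylinder: r_cr = k/h = 0.0354 m = 3.54 cm.
Outer radius after coating: r₂ = 0.00181 + 0.00365 = 0.00546 m.
Since r₁ < r_cr and r₂ ≤ r_cr, the coating moves toward the maximum at r_cr — heat loss rises.
Bare: R = 1/(2πr₁h) = 13.08 m·K/W; Q = 80.3/13.08 = 6.14 W/m.
Coated: R = R_cond + R_conv = 5.076 m·K/W; Q = 80.3/5.076 = 15.8 W/m.

increases: 6.14 → 15.8 W/m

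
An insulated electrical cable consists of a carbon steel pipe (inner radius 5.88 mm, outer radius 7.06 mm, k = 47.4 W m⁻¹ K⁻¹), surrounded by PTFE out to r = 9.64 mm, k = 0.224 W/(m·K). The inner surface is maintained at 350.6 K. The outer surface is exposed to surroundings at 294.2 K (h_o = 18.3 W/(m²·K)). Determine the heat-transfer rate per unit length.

Q' = 50.2 W/m

Series thermal resistances, inner to outer:
  R'_carbon steel = ln(0.00706/0.00588)/(2πk) = 0.1829/(2π·47.4) = 6.141×10^-4 m·K/W
  R'_PTFE = ln(0.00964/0.00706)/(2πk) = 0.3115/(2π·0.224) = 0.2213 m·K/W
  R'_conv,out = 1/(2πr h) = 1/(2π·0.00964·18.3) = 0.9022 m·K/W
ΣR = 6.141×10^-4 + 0.2213 + 0.9022 = 1.124 m·K/W
Q' = ΔT/ΣR = (350.6 K − 294.2 K)/1.124 = 50.2 W/m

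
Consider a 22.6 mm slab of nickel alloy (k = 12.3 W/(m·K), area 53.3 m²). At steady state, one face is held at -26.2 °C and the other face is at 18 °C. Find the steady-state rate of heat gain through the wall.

Q = 1280 kW

Q = kA·ΔT/L = 12.3 × 53.3 × |-26.2 °C − 18 °C| / 0.0226 = 1.28×10^6 W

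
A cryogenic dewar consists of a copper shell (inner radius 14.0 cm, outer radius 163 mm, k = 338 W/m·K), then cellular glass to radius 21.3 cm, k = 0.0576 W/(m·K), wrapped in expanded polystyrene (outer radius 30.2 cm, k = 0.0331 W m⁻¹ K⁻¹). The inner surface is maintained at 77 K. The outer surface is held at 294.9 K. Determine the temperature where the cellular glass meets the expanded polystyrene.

Series thermal resistances, inner to outer:
  R_copper = (1/0.140 − 1/0.163)/(4πk) = 1.008/(4π·338) = 2.373×10^-4 K/W
  R_cellular glass = (1/0.163 − 1/0.213)/(4πk) = 1.440/(4π·0.0576) = 1.990 K/W
  R_expanded polystyrene = (1/0.213 − 1/0.302)/(4πk) = 1.384/(4π·0.0331) = 3.326 K/W
ΣR = 2.373×10^-4 + 1.990 + 3.326 = 5.316 K/W
Q = ΔT/ΣR = (77 K − 294.9 K)/5.316 = -40.99 W
From the inner boundary to the cellular glass/expanded polystyrene interface, ΣR_partial = 1.990 K/W.
T_interface = T_in − Q·ΣR_partial = 77 K − (-40.99)(1.990) = 159 K

T = 159 K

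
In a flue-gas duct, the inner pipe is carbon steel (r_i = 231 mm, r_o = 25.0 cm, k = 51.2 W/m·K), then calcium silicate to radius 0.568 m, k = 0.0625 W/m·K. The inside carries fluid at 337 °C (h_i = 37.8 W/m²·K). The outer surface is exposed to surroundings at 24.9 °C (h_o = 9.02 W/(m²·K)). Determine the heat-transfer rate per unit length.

Q' = 146 W/m

Series thermal resistances, inner to outer:
  R'_conv,in = 1/(2πr h) = 1/(2π·0.231·37.8) = 0.01823 m·K/W
  R'_carbon steel = ln(0.250/0.231)/(2πk) = 0.07904/(2π·51.2) = 2.457×10^-4 m·K/W
  R'_calcium silicate = ln(0.568/0.250)/(2πk) = 0.8207/(2π·0.0625) = 2.090 m·K/W
  R'_conv,out = 1/(2πr h) = 1/(2π·0.568·9.02) = 0.03106 m·K/W
ΣR = 0.01823 + 2.457×10^-4 + 2.090 + 0.03106 = 2.140 m·K/W
Q' = ΔT/ΣR = (337 °C − 24.9 °C)/2.140 = 146 W/m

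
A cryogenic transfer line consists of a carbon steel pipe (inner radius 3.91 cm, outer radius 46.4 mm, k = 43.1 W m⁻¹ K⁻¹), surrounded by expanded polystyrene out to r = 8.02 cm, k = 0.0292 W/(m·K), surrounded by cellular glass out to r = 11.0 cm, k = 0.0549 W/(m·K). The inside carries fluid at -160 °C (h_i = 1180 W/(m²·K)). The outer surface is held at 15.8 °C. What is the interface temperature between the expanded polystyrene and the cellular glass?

T = -25.5 °C

Series thermal resistances, inner to outer:
  R'_conv,in = 1/(2πr h) = 1/(2π·0.0391·1180) = 0.003450 m·K/W
  R'_carbon steel = ln(0.0464/0.0391)/(2πk) = 0.1712/(2π·43.1) = 6.321×10^-4 m·K/W
  R'_expanded polystyrene = ln(0.0802/0.0464)/(2πk) = 0.5472/(2π·0.0292) = 2.983 m·K/W
  R'_cellular glass = ln(0.110/0.0802)/(2πk) = 0.3160/(2π·0.0549) = 0.9160 m·K/W
ΣR = 0.003450 + 6.321×10^-4 + 2.983 + 0.9160 = 3.903 m·K/W
Q' = ΔT/ΣR = (-160 °C − 15.8 °C)/3.903 = -45.04 W/m
From the inner boundary to the expanded polystyrene/cellular glass interface, ΣR_partial = 2.987 m·K/W.
T_interface = T_in − Q'·ΣR_partial = -160 °C − (-45.04)(2.987) = -25.5 °C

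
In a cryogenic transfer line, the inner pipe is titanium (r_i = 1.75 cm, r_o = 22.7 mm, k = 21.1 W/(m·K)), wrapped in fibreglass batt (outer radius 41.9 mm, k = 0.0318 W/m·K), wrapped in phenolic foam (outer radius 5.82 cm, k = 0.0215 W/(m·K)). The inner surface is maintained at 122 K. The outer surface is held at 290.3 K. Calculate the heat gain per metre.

Q' = 30.6 W/m

Series thermal resistances, inner to outer:
  R'_titanium = ln(0.0227/0.0175)/(2πk) = 0.2602/(2π·21.1) = 0.001962 m·K/W
  R'_fibreglass batt = ln(0.0419/0.0227)/(2πk) = 0.6129/(2π·0.0318) = 3.068 m·K/W
  R'_phenolic foam = ln(0.0582/0.0419)/(2πk) = 0.3286/(2π·0.0215) = 2.432 m·K/W
ΣR = 0.001962 + 3.068 + 2.432 = 5.502 m·K/W
Q' = ΔT/ΣR = (122 K − 290.3 K)/5.502 = -30.6 W/m
(Negative Q' ⇒ heat flows inward; heat gain = 30.6 W/m.)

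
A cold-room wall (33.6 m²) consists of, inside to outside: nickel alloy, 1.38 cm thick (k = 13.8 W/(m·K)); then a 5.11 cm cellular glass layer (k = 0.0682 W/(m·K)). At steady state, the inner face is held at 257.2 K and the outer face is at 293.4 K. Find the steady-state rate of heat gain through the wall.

Resistance network (inner→outer):
  R_nickel alloy = L/(kA) = 0.0138/(13.8·33.6) = 2.976×10^-5 K/W
  R_cellular glass = L/(kA) = 0.0511/(0.0682·33.6) = 0.02230 K/W
ΣR = 2.976×10^-5 + 0.02230 = 0.02233 K/W
Q = ΔT/ΣR = (257.2 K − 293.4 K)/0.02233 = -1620 W
(Negative Q ⇒ heat flows inward; heat gain = 1620 W.)

Q = 1620 W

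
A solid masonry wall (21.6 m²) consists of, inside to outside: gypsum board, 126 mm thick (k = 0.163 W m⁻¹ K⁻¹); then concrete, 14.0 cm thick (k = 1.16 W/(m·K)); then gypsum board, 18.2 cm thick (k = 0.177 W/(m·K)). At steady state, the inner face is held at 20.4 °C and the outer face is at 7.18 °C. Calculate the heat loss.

Series thermal resistances, inner to outer:
  R_gypsum board = L/(kA) = 0.126/(0.163·21.6) = 0.03579 K/W
  R_concrete = L/(kA) = 0.140/(1.16·21.6) = 0.005587 K/W
  R_gypsum board = L/(kA) = 0.182/(0.177·21.6) = 0.04760 K/W
ΣR = 0.03579 + 0.005587 + 0.04760 = 0.08898 K/W
Q = ΔT/ΣR = (20.4 °C − 7.18 °C)/0.08898 = 149 W

Q = 149 W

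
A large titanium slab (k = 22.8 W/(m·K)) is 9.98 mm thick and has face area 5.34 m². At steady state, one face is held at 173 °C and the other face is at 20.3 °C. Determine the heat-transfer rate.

Q = kA·ΔT/L = 22.8 × 5.34 × |173 °C − 20.3 °C| / 0.00998 = 1.86×10^6 W

Q = 1860 kW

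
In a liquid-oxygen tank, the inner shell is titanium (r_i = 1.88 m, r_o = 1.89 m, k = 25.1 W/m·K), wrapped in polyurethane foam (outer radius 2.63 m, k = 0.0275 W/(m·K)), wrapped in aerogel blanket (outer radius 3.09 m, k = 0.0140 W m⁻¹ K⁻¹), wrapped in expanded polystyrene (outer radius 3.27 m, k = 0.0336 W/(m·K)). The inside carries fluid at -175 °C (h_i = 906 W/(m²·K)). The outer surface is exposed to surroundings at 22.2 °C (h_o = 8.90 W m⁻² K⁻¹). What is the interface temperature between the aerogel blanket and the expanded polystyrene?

T = 11.5 °C

Series thermal resistances, inner to outer:
  R_conv,in = 1/(4πr²h) = 1/(4π·1.88²·906) = 2.485×10^-5 K/W
  R_titanium = (1/1.88 − 1/1.89)/(4πk) = 0.002814/(4π·25.1) = 8.923×10^-6 K/W
  R_polyurethane foam = (1/1.89 − 1/2.63)/(4πk) = 0.1489/(4π·0.0275) = 0.4308 K/W
  R_aerogel blanket = (1/2.63 − 1/3.09)/(4πk) = 0.05660/(4π·0.0140) = 0.3217 K/W
  R_expanded polystyrene = (1/3.09 − 1/3.27)/(4πk) = 0.01781/(4π·0.0336) = 0.04219 K/W
  R_conv,out = 1/(4πr²h) = 1/(4π·3.27²·8.90) = 8.362×10^-4 K/W
ΣR = 2.485×10^-5 + 8.923×10^-6 + 0.4308 + 0.3217 + 0.04219 + 8.362×10^-4 = 0.7956 K/W
Q = ΔT/ΣR = (-175 °C − 22.2 °C)/0.7956 = -247.9 W
From the inner boundary to the aerogel blanket/expanded polystyrene interface, ΣR_partial = 0.7525 K/W.
T_interface = T_in − Q·ΣR_partial = -175 °C − (-247.9)(0.7525) = 11.5 °C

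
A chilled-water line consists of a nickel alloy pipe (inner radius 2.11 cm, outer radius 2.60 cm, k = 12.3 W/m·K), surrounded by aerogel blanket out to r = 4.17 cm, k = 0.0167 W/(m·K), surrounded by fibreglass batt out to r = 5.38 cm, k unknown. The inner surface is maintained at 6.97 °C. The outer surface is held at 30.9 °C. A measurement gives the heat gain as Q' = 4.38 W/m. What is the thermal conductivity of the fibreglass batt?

k = 0.0423 W/m·K

ΣR = ΔT/Q' = |6.97 − 30.9|/4.38 = 5.463 m·K/W
Known resistances:
  R'_nickel alloy = ln(0.0260/0.0211)/(2πk) = 0.2088/(2π·12.3) = 0.002702 m·K/W
  R'_aerogel blanket = ln(0.0417/0.0260)/(2πk) = 0.4724/(2π·0.0167) = 4.502 m·K/W
R_fibreglass batt = ΣR − ΣR_known = 5.463 − 4.505 = 0.9580 m·K/W
ln(r₂/r₁)/(2πk) = 0.9580 ⇒ k = 0.2548/(2π·0.9580) = 0.0423 W/m·K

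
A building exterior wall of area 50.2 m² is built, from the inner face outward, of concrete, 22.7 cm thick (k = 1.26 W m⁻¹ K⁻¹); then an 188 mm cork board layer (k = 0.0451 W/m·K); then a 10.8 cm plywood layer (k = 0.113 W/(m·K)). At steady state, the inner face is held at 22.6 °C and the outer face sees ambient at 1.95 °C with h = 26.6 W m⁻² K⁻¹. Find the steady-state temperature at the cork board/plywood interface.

T = 5.79 °C

Resistance network (inner→outer):
  R_concrete = L/(kA) = 0.227/(1.26·50.2) = 0.003589 K/W
  R_cork board = L/(kA) = 0.188/(0.0451·50.2) = 0.08304 K/W
  R_plywood = L/(kA) = 0.108/(0.113·50.2) = 0.01904 K/W
  R_conv,out = 1/(hA) = 1/(26.6·50.2) = 7.489×10^-4 K/W
ΣR = 0.003589 + 0.08304 + 0.01904 + 7.489×10^-4 = 0.1064 K/W
Q = ΔT/ΣR = (22.6 °C − 1.95 °C)/0.1064 = 194.1 W
From the inner boundary to the cork board/plywood interface, ΣR_partial = 0.08663 K/W.
T_interface = T_in − Q·ΣR_partial = 22.6 °C − (194.1)(0.08663) = 5.79 °C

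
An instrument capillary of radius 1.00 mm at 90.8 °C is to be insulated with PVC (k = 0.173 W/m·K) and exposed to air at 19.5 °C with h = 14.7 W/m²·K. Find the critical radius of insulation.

r_cr = 1.18 cm

For a cylinder, r_cr = k_ins/h = 0.173/14.7 = 0.0118 m = 1.18 cm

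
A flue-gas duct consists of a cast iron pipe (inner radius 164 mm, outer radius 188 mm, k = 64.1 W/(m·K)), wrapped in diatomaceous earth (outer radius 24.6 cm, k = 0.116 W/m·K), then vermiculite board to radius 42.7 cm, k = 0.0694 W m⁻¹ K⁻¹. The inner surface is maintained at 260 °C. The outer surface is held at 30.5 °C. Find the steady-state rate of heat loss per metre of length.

Resistance network (inner→outer):
  R'_cast iron = ln(0.188/0.164)/(2πk) = 0.1366/(2π·64.1) = 3.391×10^-4 m·K/W
  R'_diatomaceous earth = ln(0.246/0.188)/(2πk) = 0.2689/(2π·0.116) = 0.3689 m·K/W
  R'_vermiculite board = ln(0.427/0.246)/(2πk) = 0.5515/(2π·0.0694) = 1.265 m·K/W
ΣR = 3.391×10^-4 + 0.3689 + 1.265 = 1.634 m·K/W
Q' = ΔT/ΣR = (260 °C − 30.5 °C)/1.634 = 140 W/m

Q' = 140 W/m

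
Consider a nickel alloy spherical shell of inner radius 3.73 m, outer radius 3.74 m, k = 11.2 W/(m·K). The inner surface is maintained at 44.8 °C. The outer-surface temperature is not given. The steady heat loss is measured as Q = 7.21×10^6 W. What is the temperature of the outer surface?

Sum the resistances:
  R_nickel alloy = (1/3.73 − 1/3.74)/(4πk) = 7.168×10^-4/(4π·11.2) = 5.093×10^-6 K/W
ΣR = 5.093×10^-6 K/W
ΔT = Q·ΣR = 7.21×10^6 × 5.093×10^-6 = 36.72 K
Heat flows outward, so T_out = T_in − ΔT = 44.8 − 36.72 = 8.08 °C

T_out = 8.08 °C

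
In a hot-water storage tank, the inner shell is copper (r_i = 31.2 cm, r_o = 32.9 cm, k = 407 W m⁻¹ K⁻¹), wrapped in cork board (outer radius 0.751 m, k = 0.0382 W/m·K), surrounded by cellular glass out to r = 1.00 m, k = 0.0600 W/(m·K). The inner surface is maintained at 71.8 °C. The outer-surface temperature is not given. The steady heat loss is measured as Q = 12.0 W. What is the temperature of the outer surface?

Sum the resistances:
  R_copper = (1/0.312 − 1/0.329)/(4πk) = 0.1656/(4π·407) = 3.238×10^-5 K/W
  R_cork board = (1/0.329 − 1/0.751)/(4πk) = 1.708/(4π·0.0382) = 3.558 K/W
  R_cellular glass = (1/0.751 − 1/1.00)/(4πk) = 0.3316/(4π·0.0600) = 0.4397 K/W
ΣR = 3.998 K/W
ΔT = Q·ΣR = 12.0 × 3.998 = 47.98 K
Heat flows outward, so T_out = T_in − ΔT = 71.8 − 47.98 = 23.8 °C

T_out = 23.8 °C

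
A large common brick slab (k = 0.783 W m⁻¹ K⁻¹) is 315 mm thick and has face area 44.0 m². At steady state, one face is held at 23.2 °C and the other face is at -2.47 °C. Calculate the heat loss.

Q = kA·ΔT/L = 0.783 × 44.0 × |23.2 °C − -2.47 °C| / 0.315 = 2810 W

Q = 2810 W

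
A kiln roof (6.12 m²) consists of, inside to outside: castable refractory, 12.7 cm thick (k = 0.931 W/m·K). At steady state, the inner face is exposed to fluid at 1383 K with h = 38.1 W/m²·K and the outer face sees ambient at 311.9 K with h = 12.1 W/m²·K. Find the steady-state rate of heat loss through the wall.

Series thermal resistances, inner to outer:
  R_conv,in = 1/(hA) = 1/(38.1·6.12) = 0.004289 K/W
  R_castable refractory = L/(kA) = 0.127/(0.931·6.12) = 0.02229 K/W
  R_conv,out = 1/(hA) = 1/(12.1·6.12) = 0.01350 K/W
ΣR = 0.004289 + 0.02229 + 0.01350 = 0.04008 K/W
Q = ΔT/ΣR = (1383 K − 311.9 K)/0.04008 = 26700 W

Q = 26.7 kW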